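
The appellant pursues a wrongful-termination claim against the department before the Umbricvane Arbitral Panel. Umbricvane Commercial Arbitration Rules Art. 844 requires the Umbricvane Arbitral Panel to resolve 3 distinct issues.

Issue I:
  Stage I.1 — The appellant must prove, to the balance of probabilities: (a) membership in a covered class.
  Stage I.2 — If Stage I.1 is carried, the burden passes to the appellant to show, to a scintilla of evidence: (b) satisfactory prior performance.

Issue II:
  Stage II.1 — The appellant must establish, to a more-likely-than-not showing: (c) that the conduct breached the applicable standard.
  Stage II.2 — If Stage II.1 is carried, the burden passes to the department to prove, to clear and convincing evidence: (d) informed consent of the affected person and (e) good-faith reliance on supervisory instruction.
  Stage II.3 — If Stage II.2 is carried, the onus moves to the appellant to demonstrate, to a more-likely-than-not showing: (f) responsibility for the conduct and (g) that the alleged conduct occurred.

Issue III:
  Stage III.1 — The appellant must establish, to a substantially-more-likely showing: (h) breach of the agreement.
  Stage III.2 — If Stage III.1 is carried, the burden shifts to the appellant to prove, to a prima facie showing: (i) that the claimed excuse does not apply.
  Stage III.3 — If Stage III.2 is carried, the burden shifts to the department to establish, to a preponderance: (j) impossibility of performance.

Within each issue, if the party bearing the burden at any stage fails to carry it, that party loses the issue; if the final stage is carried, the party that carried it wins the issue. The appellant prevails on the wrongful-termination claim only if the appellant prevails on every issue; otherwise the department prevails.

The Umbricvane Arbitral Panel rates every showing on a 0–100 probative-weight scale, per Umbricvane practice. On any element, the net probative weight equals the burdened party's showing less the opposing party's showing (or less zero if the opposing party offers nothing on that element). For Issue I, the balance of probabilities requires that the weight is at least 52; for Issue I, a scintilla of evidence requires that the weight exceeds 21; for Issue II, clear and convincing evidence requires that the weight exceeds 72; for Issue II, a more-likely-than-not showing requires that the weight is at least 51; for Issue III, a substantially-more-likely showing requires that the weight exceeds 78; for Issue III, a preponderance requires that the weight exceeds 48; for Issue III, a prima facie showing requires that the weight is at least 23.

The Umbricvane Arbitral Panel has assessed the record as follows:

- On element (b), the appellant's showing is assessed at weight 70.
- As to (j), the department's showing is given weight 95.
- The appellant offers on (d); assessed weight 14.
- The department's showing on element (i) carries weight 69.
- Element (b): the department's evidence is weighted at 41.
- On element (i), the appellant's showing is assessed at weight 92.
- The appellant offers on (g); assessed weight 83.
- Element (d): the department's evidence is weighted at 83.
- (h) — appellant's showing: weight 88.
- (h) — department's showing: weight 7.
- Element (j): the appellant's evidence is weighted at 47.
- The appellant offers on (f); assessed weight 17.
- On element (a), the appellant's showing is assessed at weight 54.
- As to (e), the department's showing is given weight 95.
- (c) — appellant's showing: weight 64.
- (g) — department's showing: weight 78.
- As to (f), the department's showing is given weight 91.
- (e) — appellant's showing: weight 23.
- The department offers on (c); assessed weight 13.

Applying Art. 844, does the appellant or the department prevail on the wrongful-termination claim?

appellant

— Issue I —
Stage I.1 — burden on appellant; standard: the balance of probabilities (weight is at least 52).
    (a): 54 ≥ 52 [met]
  Stage I.1 carried; the burden remains with the appellant.
Stage I.2 — burden on appellant; standard: a scintilla of evidence (weight exceeds 21).
    (b): 70 − 41 = 29 > 21 [met]
  The appellant carries the last stage.
With every stage satisfied, the appellant prevails on this issue.
— Issue II —
At Stage II.1 the appellant must meet a more-likely-than-not showing (weight is at least 51): on (c) the weight is 64 less the opposing 13 gives net 51, which does reach 51, so (c) meets the standard.
  All elements met. The burden passes to the department.
At Stage II.2 the department must meet clear and convincing evidence (weight exceeds 72): on (d) the weight is 83 less the opposing 14 gives net 69, which does not exceed 72, so (d) does not meet the standard; on (e) the weight is 95 less the opposing 23 gives net 72, ≤ 72, so (e) does not meet the standard.
  Stage II.2 not carried; the department fails its burden.
The analysis ends at Stage II.2; the appellant prevails on this issue.
— Issue III —
At Stage III.1 the appellant must meet a substantially-more-likely showing (weight exceeds 78): on (h) the weight is 88 less the opposing 7 gives net 81, which does exceed 78, so (h) meets the standard.
  All elements met. The appellant retains the burden for Stage III.2.
At Stage III.2 the appellant must meet a prima facie showing (weight is at least 23): on (i) the weight is 92 less the opposing 69 gives net 23, which does reach 23, so (i) meets the standard.
  Stage III.2 is satisfied; the onus moves to the department.
At Stage III.3 the department must meet a preponderance (weight exceeds 48): on (j) the weight is 95 less the opposing 47 gives net 48, which does not exceed 48, so (j) does not meet the standard.
  Stage III.3 not carried; the department fails its burden.
The appellant prevails on this issue.
Per-issue: Issue I → appellant; Issue II → appellant; Issue III → appellant. The appellant must prevail on every issue; overall, the appellant prevails.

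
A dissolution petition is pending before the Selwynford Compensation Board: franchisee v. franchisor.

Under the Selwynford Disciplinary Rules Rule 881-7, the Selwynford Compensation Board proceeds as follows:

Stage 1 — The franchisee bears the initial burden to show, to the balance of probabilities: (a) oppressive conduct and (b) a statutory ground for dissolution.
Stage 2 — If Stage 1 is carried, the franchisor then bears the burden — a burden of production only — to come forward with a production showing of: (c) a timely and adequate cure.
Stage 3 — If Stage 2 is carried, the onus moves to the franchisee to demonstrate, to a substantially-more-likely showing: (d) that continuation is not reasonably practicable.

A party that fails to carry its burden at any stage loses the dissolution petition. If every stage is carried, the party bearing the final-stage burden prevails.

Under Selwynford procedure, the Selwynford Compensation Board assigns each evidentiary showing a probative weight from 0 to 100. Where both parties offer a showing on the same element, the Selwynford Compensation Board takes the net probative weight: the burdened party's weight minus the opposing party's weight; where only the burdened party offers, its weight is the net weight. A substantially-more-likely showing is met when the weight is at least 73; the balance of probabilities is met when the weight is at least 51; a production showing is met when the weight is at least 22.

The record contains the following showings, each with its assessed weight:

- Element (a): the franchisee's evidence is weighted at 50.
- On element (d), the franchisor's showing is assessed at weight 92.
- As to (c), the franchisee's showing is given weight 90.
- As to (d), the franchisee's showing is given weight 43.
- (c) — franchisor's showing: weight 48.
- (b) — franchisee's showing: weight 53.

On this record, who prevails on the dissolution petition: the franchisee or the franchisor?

franchisor

Stage 1 (franchisee, the balance of probabilities, weight is at least 51): (a) 50 < 51 — fails; (b) 53 ≥ 51 — meets.
  Stage 1 not carried; the franchisee fails its burden.
The franchisor prevails.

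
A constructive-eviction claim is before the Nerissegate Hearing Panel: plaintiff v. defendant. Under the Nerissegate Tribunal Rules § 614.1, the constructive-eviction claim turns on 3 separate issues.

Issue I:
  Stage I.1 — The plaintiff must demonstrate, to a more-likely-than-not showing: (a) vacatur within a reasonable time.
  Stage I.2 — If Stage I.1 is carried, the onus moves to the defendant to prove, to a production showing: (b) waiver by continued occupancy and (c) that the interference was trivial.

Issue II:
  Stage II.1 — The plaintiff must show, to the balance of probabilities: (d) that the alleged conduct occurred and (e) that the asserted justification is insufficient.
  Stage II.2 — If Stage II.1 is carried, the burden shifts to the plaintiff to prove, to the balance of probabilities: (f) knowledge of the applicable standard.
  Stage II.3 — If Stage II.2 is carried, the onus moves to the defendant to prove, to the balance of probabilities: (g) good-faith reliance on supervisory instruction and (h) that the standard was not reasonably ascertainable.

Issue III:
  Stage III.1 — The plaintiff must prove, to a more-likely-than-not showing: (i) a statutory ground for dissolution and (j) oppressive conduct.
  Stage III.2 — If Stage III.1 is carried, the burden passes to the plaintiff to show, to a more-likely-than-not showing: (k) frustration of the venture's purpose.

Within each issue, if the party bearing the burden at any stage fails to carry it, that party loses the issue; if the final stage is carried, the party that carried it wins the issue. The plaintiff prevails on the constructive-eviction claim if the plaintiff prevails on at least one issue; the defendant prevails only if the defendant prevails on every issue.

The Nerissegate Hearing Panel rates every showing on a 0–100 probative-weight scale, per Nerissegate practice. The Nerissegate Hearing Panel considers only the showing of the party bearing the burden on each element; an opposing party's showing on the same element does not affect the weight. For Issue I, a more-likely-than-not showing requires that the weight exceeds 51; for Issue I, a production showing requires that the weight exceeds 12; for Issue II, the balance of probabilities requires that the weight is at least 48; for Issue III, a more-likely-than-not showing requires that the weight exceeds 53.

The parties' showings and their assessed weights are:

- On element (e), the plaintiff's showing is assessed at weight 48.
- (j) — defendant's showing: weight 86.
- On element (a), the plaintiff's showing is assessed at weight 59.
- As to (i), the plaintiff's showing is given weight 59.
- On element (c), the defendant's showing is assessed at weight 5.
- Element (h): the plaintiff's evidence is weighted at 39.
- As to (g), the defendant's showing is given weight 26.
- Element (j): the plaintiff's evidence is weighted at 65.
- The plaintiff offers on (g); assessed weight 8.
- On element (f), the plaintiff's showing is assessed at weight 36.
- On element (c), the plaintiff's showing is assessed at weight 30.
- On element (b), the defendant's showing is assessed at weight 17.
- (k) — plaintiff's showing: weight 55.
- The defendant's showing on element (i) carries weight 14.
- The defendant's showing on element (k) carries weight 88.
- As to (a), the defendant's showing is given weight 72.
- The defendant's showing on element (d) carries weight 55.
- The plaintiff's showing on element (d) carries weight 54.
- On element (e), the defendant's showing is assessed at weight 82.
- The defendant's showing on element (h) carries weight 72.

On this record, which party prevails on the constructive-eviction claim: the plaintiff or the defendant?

— Issue I —
Stage I.1 (plaintiff, a more-likely-than-not showing, weight exceeds 51): (a) 59 (defendant's 72 disregarded) > 51 — meets.
  Stage I.1 is satisfied; the onus moves to the defendant.
Stage I.2 (defendant, a production showing, weight exceeds 12): (b) 17 > 12 — meets; (c) 5 (plaintiff's 30 disregarded) ≤ 12 — fails.
  The defendant does not carry Stage I.2.
So the plaintiff prevails on this issue.
— Issue II —
Stage II.1 (plaintiff, the balance of probabilities, weight is at least 48): (d) 54 (defendant's 55 disregarded) ≥ 48 — meets; (e) 48 (defendant's 82 disregarded) ≥ 48 — meets.
  Stage II.1 is satisfied; the plaintiff continues to bear the burden.
Stage II.2 (plaintiff, the balance of probabilities, weight is at least 48): (f) 36 < 48 — fails.
  Not every element is met, so the plaintiff fails to carry Stage II.2.
So the defendant prevails on this issue.
— Issue III —
At Stage III.1 the plaintiff must meet a more-likely-than-not showing (weight exceeds 53): on (i) the weight is 59 (the defendant's 14 is given no effect), > 53, so (i) meets the standard; on (j) the weight is 65 (the defendant's 86 is given no effect), > 53, so (j) meets the standard.
  All elements met. The plaintiff retains the burden for Stage III.2.
At Stage III.2 the plaintiff must meet a more-likely-than-not showing (weight exceeds 53): on (k) the weight is 55 (the defendant's 88 is given no effect), > 53, so (k) meets the standard.
  Stage III.2 carried; the final stage is satisfied.
Every stage carried; the plaintiff prevails on this issue.
Per-issue: Issue I → plaintiff; Issue II → defendant; Issue III → plaintiff. The plaintiff must prevail on at least one issue; overall, the plaintiff prevails.

plaintiff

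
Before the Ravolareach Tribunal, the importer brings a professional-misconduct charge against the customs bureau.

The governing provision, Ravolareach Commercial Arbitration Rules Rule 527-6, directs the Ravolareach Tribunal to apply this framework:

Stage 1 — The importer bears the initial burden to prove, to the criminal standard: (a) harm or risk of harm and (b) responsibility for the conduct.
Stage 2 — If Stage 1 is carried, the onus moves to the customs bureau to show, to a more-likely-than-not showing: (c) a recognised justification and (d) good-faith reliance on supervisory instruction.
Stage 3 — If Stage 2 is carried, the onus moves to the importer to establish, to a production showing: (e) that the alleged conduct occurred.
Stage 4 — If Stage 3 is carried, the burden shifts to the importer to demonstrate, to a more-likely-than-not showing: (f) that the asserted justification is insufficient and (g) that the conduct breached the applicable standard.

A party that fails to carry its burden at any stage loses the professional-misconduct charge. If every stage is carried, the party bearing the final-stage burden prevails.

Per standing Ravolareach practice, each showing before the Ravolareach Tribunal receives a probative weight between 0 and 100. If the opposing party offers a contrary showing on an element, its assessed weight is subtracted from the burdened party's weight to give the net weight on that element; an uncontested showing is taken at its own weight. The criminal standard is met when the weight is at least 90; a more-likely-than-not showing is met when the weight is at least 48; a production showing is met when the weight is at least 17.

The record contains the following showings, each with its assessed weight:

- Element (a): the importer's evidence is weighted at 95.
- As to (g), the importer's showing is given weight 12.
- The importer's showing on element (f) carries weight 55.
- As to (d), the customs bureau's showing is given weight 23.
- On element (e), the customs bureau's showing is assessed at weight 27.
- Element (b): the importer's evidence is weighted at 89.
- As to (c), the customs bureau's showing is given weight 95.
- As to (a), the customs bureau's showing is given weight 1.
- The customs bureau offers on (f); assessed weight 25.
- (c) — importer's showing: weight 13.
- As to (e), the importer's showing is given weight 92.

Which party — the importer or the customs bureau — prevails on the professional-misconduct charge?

customs bureau

At Stage 1 the importer must meet the criminal standard (weight is at least 90): on (a) the weight is 95 less the opposing 1 gives net 94, ≥ 90, so (a) meets the standard; on (b) the weight is 89, < 90, so (b) does not meet the standard.
  Stage 1 not carried; the importer fails its burden.
So the customs bureau prevails.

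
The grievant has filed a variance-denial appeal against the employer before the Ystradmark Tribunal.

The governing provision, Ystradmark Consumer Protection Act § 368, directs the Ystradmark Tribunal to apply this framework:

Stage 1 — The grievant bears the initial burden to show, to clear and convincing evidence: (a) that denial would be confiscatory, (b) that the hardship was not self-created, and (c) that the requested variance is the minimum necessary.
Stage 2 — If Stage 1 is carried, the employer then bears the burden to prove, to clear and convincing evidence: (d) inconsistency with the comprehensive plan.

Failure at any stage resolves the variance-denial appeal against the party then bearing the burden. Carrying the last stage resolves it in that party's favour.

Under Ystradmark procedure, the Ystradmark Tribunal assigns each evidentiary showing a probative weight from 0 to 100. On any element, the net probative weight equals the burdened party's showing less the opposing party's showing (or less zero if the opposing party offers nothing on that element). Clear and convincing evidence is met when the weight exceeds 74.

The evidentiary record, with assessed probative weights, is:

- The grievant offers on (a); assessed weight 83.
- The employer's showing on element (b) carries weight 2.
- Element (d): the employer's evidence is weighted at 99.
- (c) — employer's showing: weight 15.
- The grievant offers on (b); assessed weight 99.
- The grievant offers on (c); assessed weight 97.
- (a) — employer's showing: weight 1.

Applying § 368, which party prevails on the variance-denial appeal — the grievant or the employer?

Stage 1 — burden on grievant; standard: clear and convincing evidence (weight exceeds 74).
    (a): 83 − 1 = 82 > 74 [met]
    (b): 99 − 2 = 97 > 74 [met]
    (c): 97 − 15 = 82 > 74 [met]
  The grievant carries Stage 1; the employer now bears the burden.
Stage 2 — burden on employer; standard: clear and convincing evidence (weight exceeds 74).
    (d): 99 > 74 [met]
  Stage 2 carried; the final stage is satisfied.
Every stage carried; the employer prevails.

employer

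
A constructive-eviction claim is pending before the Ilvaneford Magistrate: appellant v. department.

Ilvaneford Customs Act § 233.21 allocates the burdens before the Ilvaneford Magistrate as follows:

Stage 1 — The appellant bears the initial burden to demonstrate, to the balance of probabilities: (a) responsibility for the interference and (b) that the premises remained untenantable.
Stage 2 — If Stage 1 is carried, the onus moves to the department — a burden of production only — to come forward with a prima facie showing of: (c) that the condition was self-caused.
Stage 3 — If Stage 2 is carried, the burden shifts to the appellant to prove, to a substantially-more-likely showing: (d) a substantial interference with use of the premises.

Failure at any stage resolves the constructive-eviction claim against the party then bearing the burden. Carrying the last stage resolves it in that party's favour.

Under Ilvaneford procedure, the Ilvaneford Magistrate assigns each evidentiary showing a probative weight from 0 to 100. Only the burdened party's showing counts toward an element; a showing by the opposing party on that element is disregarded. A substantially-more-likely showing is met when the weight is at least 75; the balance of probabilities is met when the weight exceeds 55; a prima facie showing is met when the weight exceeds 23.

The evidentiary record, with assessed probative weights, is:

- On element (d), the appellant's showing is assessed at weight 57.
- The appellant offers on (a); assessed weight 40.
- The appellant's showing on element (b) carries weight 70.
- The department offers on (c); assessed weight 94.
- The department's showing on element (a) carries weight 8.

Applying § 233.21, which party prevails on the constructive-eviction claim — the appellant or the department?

department

At Stage 1 the appellant must meet the balance of probabilities (weight exceeds 55): on (a) the weight is 40 (the department's 8 is given no effect), ≤ 55, so (a) does not meet the standard; on (b) the weight is 70, > 55, so (b) meets the standard.
  Not every element is met, so the appellant fails to carry Stage 1.
So the department prevails.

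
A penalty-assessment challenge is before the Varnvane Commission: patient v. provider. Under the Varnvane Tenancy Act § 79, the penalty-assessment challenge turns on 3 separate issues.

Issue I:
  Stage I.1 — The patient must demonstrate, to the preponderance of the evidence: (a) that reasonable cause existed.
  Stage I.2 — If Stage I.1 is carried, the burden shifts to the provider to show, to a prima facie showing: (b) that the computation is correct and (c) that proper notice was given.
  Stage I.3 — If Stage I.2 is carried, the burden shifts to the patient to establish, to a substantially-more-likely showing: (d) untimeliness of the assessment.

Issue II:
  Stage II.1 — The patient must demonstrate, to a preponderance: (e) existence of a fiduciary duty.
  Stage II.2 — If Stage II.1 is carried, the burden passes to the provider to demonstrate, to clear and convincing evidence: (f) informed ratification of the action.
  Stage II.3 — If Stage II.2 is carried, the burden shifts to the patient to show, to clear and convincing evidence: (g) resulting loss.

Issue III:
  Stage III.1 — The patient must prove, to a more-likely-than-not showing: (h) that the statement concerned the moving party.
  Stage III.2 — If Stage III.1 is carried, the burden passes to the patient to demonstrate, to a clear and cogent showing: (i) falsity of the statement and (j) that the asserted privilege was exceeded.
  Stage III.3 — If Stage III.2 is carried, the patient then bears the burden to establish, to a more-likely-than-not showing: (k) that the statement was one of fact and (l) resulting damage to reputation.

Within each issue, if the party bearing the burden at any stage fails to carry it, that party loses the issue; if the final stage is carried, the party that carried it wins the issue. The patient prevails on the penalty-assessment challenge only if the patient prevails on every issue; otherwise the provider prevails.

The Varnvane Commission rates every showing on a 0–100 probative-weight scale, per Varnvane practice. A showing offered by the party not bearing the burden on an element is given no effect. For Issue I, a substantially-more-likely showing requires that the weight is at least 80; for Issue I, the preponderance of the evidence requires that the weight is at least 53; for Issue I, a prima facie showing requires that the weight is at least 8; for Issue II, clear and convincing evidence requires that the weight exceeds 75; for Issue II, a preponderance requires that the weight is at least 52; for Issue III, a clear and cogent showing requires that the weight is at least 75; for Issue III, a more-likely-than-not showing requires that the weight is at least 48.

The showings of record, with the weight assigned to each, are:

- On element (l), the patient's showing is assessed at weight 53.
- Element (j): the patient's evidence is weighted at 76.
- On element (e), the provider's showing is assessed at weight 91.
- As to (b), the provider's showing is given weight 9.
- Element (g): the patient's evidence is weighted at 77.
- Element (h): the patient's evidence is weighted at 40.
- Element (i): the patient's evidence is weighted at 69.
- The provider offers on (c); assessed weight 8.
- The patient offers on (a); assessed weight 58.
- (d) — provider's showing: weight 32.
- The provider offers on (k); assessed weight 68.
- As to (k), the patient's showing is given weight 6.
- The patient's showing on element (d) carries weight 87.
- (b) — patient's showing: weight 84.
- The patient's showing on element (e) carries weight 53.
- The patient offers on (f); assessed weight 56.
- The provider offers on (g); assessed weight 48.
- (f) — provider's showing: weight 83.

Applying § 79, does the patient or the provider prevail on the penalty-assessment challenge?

— Issue I —
At Stage I.1 the patient must meet the preponderance of the evidence (weight is at least 53): on (a) the weight is 58, ≥ 53, so (a) meets the standard.
  Stage I.1 carried; the burden shifts to the provider.
At Stage I.2 the provider must meet a prima facie showing (weight is at least 8): on (b) the weight is 9 (the patient's 84 is given no effect), which does reach 8, so (b) meets the standard; on (c) the weight is 8, which does reach 8, so (c) meets the standard.
  Stage I.2 is satisfied; the onus moves to the patient.
At Stage I.3 the patient must meet a substantially-more-likely showing (weight is at least 80): on (d) the weight is 87 (the provider's 32 is given no effect), which does reach 80, so (d) meets the standard.
  Stage I.3 carried; the final stage is satisfied.
With every stage satisfied, the patient prevails on this issue.
— Issue II —
Stage II.1 — burden on patient; standard: a preponderance (weight is at least 52).
    (e): 53 (provider's 91 disregarded) ≥ 52 [met]
  The patient carries Stage II.1; the provider now bears the burden.
Stage II.2 — burden on provider; standard: clear and convincing evidence (weight exceeds 75).
    (f): 83 (patient's 56 disregarded) > 75 [met]
  All elements met. The burden passes to the patient.
Stage II.3 — burden on patient; standard: clear and convincing evidence (weight exceeds 75).
    (g): 77 (provider's 48 disregarded) > 75 [met]
  The patient carries the last stage.
With every stage satisfied, the patient prevails on this issue.
— Issue III —
Stage III.1 (patient, a more-likely-than-not showing, weight is at least 48): (h) 40 < 48 — fails.
  Not every element is met, so the patient fails to carry Stage III.1.
The provider prevails on this issue.
Per-issue: Issue I → patient; Issue II → patient; Issue III → provider. The patient must prevail on every issue; overall, the provider prevails.

provider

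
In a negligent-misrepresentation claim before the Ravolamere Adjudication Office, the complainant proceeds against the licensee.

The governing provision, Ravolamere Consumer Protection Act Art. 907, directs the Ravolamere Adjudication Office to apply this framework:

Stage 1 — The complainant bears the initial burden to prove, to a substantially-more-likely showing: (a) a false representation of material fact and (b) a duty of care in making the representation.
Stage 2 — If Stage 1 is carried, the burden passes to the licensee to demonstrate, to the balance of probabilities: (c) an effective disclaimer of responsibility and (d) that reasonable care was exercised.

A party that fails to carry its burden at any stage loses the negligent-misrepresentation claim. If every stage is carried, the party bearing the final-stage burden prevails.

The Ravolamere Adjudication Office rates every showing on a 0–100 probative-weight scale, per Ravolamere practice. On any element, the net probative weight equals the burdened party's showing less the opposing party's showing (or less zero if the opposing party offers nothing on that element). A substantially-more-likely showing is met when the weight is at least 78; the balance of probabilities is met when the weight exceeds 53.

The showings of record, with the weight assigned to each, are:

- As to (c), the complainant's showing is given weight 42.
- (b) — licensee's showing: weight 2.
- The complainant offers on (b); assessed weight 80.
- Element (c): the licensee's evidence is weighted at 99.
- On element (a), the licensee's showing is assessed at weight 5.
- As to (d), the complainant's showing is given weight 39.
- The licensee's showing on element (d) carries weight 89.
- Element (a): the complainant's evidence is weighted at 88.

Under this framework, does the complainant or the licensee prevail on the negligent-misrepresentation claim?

complainant

Stage 1 (complainant, a substantially-more-likely showing, weight is at least 78): (a) net 88−5=83 ≥ 78 — meets; (b) net 80−2=78 ≥ 78 — meets.
  Stage 1 is satisfied; the onus moves to the licensee.
Stage 2 (licensee, the balance of probabilities, weight exceeds 53): (c) net 99−42=57 > 53 — meets; (d) net 89−39=50 ≤ 53 — fails.
  Not every element is met, so the licensee fails to carry Stage 2.
The complainant prevails.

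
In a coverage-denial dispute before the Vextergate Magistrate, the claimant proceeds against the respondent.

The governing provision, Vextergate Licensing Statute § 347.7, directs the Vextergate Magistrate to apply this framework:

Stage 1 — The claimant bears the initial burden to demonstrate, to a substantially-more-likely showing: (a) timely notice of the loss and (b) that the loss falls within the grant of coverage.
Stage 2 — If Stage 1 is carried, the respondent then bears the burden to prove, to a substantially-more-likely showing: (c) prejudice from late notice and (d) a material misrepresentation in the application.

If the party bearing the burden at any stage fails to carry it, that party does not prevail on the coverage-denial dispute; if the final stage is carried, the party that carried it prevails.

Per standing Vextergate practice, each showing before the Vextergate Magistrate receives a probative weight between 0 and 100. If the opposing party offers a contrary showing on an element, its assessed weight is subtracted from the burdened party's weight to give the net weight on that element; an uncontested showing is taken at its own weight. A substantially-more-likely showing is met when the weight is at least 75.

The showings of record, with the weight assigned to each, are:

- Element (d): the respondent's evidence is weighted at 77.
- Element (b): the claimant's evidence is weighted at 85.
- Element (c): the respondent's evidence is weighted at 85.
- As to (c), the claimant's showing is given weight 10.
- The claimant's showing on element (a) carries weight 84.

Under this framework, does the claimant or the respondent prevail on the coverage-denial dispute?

respondent

Stage 1 (claimant, a substantially-more-likely showing, weight is at least 75): (a) 84 ≥ 75 — meets; (b) 85 ≥ 75 — meets.
  Stage 1 is satisfied; the onus moves to the respondent.
Stage 2 (respondent, a substantially-more-likely showing, weight is at least 75): (c) net 85−10=75 ≥ 75 — meets; (d) 77 ≥ 75 — meets.
  The respondent carries the last stage.
All stages carried — the respondent prevails.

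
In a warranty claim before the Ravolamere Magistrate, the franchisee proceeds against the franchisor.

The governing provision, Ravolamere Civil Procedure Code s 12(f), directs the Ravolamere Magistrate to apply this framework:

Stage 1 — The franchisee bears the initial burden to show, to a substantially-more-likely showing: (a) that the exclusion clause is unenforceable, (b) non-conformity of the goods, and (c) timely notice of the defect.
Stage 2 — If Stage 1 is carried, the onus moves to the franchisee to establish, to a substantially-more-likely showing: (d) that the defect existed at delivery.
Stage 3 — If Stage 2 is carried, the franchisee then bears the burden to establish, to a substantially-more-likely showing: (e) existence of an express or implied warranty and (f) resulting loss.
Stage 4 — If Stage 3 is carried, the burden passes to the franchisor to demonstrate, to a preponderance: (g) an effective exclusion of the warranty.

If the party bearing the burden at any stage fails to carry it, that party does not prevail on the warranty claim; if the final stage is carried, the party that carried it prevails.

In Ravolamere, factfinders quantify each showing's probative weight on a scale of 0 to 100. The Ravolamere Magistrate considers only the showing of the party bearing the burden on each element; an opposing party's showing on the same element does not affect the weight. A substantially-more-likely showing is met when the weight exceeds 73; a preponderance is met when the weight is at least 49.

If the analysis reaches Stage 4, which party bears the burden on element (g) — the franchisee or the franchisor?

Stage 4's rule assigns the burden to the franchisor (to a preponderance).

franchisor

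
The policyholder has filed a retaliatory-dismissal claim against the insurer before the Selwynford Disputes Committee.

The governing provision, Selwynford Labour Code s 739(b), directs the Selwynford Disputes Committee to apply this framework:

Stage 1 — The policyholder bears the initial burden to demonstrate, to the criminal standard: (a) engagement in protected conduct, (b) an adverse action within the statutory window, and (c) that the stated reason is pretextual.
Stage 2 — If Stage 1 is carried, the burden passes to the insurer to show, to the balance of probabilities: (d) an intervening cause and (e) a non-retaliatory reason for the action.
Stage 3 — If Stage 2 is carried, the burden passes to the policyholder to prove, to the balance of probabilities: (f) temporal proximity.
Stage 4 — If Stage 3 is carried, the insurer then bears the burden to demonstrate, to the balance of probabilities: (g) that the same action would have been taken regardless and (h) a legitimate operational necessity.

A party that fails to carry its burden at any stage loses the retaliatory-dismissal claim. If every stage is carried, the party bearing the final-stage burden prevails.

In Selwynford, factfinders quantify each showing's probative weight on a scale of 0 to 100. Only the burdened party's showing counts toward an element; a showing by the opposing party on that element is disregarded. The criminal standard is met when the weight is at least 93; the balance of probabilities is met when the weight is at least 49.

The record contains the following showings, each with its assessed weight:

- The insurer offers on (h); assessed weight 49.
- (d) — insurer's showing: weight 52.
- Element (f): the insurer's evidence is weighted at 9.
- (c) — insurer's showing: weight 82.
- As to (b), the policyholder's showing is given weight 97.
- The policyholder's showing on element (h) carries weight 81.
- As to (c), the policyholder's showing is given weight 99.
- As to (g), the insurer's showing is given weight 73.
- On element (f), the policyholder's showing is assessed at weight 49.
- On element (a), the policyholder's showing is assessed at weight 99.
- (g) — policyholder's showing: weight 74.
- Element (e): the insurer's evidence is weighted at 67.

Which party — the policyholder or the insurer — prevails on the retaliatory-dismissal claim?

insurer

At Stage 1 the policyholder must meet the criminal standard (weight is at least 93): on (a) the weight is 99, which does reach 93, so (a) meets the standard; on (b) the weight is 97, which does reach 93, so (b) meets the standard; on (c) the weight is 99 (the insurer's 82 is given no effect), ≥ 93, so (c) meets the standard.
  Stage 1 carried; the burden shifts to the insurer.
At Stage 2 the insurer must meet the balance of probabilities (weight is at least 49): on (d) the weight is 52, which does reach 49, so (d) meets the standard; on (e) the weight is 67, which does reach 49, so (e) meets the standard.
  All elements met. The burden passes to the policyholder.
At Stage 3 the policyholder must meet the balance of probabilities (weight is at least 49): on (f) the weight is 49 (the insurer's 9 is given no effect), ≥ 49, so (f) meets the standard.
  Stage 3 carried; the burden shifts to the insurer.
At Stage 4 the insurer must meet the balance of probabilities (weight is at least 49): on (g) the weight is 73 (the policyholder's 74 is given no effect), ≥ 49, so (g) meets the standard; on (h) the weight is 49 (the policyholder's 81 is given no effect), which does reach 49, so (h) meets the standard.
  All elements met at the final stage.
Every stage carried; the insurer prevails.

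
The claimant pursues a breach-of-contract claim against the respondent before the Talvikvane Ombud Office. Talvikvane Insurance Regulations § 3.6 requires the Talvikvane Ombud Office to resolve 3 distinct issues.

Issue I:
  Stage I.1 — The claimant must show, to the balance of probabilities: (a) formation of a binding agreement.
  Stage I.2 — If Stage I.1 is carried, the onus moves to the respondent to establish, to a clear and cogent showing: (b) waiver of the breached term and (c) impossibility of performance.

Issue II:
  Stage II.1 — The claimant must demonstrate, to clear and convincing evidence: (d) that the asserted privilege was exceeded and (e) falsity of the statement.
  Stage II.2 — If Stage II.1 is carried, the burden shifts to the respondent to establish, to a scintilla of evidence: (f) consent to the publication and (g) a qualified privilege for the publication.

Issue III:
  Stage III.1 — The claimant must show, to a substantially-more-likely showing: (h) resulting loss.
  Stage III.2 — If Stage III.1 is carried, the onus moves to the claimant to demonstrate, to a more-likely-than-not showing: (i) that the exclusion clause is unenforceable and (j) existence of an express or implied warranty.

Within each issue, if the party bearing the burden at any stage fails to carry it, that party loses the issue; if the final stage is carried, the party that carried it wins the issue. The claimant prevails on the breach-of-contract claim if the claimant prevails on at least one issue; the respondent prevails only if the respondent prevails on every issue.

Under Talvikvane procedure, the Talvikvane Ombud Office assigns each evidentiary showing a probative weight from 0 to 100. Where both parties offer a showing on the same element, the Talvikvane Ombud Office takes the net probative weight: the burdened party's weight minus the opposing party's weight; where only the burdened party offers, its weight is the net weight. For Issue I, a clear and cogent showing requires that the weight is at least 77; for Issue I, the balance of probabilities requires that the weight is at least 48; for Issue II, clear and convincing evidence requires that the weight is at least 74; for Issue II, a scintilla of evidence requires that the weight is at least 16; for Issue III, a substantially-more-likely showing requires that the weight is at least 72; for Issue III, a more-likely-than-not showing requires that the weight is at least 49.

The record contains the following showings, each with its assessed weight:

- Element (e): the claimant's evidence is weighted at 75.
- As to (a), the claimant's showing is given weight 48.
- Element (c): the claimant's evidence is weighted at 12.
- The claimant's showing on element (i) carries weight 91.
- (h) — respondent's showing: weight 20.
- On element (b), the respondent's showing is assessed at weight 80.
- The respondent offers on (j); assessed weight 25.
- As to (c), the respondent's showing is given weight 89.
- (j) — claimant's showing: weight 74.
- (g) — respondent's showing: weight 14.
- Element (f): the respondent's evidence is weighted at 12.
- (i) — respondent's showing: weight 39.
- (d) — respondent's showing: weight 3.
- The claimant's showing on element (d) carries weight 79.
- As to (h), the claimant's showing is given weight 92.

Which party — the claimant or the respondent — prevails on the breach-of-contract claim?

claimant

— Issue I —
Stage I.1 (claimant, the balance of probabilities, weight is at least 48): (a) 48 ≥ 48 — meets.
  The claimant carries Stage I.1; the respondent now bears the burden.
Stage I.2 (respondent, a clear and cogent showing, weight is at least 77): (b) 80 ≥ 77 — meets; (c) net 89−12=77 ≥ 77 — meets.
  All elements met at the final stage.
All stages carried — the respondent prevails on this issue.
— Issue II —
At Stage II.1 the claimant must meet clear and convincing evidence (weight is at least 74): on (d) the weight is 79 less the opposing 3 gives net 76, ≥ 74, so (d) meets the standard; on (e) the weight is 75, which does reach 74, so (e) meets the standard.
  The claimant carries Stage II.1; the respondent now bears the burden.
At Stage II.2 the respondent must meet a scintilla of evidence (weight is at least 16): on (f) the weight is 12, which does not reach 16, so (f) does not meet the standard; on (g) the weight is 14, < 16, so (g) does not meet the standard.
  Not every element is met, so the respondent fails to carry Stage II.2.
The claimant prevails on this issue.
— Issue III —
Stage III.1 (claimant, a substantially-more-likely showing, weight is at least 72): (h) net 92−20=72 ≥ 72 — meets.
  All elements met. The claimant retains the burden for Stage III.2.
Stage III.2 (claimant, a more-likely-than-not showing, weight is at least 49): (i) net 91−39=52 ≥ 49 — meets; (j) net 74−25=49 ≥ 49 — meets.
  All elements met at the final stage.
With every stage satisfied, the claimant prevails on this issue.
Per-issue: Issue I → respondent; Issue II → claimant; Issue III → claimant. The claimant must prevail on at least one issue; overall, the claimant prevails.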